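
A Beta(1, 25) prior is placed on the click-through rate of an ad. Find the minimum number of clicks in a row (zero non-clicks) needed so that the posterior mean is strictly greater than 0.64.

k = 44

After k clicks and 0 non-clicks the posterior is Beta(1+k, 25), with mean (1+k)/(1+25+k).
Set (1+k)/(26+k) > 0.64 and solve: k > (0.64·26 − 1)/(1 − 0.64) = 43.444.
The smallest integer exceeding 43.444 is 44, and checking k=44: (45)/(70) = 0.6429 > 0.64.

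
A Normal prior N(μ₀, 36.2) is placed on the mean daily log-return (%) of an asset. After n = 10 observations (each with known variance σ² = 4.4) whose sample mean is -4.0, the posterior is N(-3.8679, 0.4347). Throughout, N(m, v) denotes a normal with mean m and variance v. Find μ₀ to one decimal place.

μ₀ = 7.0

With known observation variance, the Normal–Normal posterior has precision τ_n = τ₀ + n/σ² and mean μ_n = (τ₀μ₀ + (n/σ²)x̄)/τ_n.
Here τ₀ = 1/36.2 = 0.027624 and τ_data = 10/4.4 = 2.272727, so τ_n = 2.300351.
Rearranging for μ₀: μ₀ = (μ_n·τ_n − τ_data·x̄)/τ₀ = (-3.8679·2.300351 − 2.272727·-4.0) / 0.027624 = 0.193380/0.027624 ≈ 7.0.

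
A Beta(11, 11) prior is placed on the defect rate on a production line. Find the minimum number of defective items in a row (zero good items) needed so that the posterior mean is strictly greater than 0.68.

After k defective items and 0 good items the posterior is Beta(11+k, 11), with mean (11+k)/(11+11+k).
Set (11+k)/(22+k) > 0.68 and solve: k > (0.68·22 − 11)/(1 − 0.68) = 12.375.
The smallest integer exceeding 12.375 is 13.

k = 13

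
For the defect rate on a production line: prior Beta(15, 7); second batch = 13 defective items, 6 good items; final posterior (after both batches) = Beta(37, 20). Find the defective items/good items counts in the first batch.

9 defective items and 7 good items

Sequential conjugate updates are equivalent to a single update on the pooled data, so total successes = posterior α − prior α and total failures = posterior β − prior β.
Total across both batches: 37−15=22 defective items, 20−7=13 good items.
Subtract the second batch: 22−13=9 defective items and 13−6=7 good items.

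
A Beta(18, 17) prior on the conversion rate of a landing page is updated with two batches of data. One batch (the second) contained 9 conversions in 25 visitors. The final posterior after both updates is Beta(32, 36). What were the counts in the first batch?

Because Beta–binomial updating is additive in the counts, the combined data contributed (α_post−α_prior, β_post−β_prior) successes and failures.
Total across both batches: 32−18=14 conversions, 36−17=19 bounces.
Subtract the second batch: 14−9=5 conversions and 19−16=3 bounces.

5 conversions and 3 bounces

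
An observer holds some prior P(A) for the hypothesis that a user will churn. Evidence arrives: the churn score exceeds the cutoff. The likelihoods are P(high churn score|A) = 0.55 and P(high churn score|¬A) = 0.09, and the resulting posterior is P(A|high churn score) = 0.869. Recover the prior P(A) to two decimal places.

P(A) = 0.52

In odds form, posterior odds = prior odds × likelihood ratio, so prior odds = posterior odds ÷ LR.
Posterior odds = 0.869/(1−0.869) = 6.6336. LR = 0.55/0.09 = 6.1111.
Prior odds = 6.6336/6.1111 = 1.0855, so P(A) = 1.0855/(1+1.0855) ≈ 0.52.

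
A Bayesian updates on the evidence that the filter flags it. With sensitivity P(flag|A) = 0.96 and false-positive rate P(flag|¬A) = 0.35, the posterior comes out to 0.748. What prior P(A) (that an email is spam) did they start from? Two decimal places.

In odds form, posterior odds = prior odds × likelihood ratio, so prior odds = posterior odds ÷ LR.
Posterior odds = 0.748/(1−0.748) = 2.9683. LR = 0.96/0.35 = 2.7429.
Prior odds = 2.9683/2.7429 = 1.0822, so P(A) = 1.0822/(1+1.0822) ≈ 0.52.

P(A) = 0.52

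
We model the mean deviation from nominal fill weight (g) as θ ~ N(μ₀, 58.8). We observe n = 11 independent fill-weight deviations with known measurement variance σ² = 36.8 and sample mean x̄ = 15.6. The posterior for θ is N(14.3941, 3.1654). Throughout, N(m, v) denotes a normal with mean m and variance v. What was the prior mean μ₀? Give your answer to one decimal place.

The posterior mean is a precision-weighted average: μ_n = (τ₀μ₀ + τ_data·x̄)/(τ₀+τ_data), with τ₀=1/σ₀² and τ_data=n/σ².
Here τ₀ = 1/58.8 = 0.017007 and τ_data = 11/36.8 = 0.298913, so τ_n = 0.315920.
Rearranging for μ₀: μ₀ = (μ_n·τ_n − τ_data·x̄)/τ₀ = (14.3941·0.315920 − 0.298913·15.6) / 0.017007 = -0.115659/0.017007 ≈ -6.8.

μ₀ = -6.8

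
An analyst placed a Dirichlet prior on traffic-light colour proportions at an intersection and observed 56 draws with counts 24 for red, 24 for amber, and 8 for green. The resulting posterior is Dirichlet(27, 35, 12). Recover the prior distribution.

Dirichlet(3, 11, 4)

For a Dirichlet(α) prior with multinomial counts c, the posterior is Dirichlet(α + c) componentwise.
Subtract each count from the matching posterior parameter: 27−24=3, 35−24=11, 12−8=4.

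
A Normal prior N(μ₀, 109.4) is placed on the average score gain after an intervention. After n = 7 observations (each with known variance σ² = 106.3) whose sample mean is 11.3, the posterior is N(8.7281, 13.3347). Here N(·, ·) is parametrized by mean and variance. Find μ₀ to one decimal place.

With known observation variance, the Normal–Normal posterior has precision τ_n = τ₀ + n/σ² and mean μ_n = (τ₀μ₀ + (n/σ²)x̄)/τ_n.
Here τ₀ = 1/109.4 = 0.009141 and τ_data = 7/106.3 = 0.065851, so τ_n = 0.074992.
Rearranging for μ₀: μ₀ = (μ_n·τ_n − τ_data·x̄)/τ₀ = (8.7281·0.074992 − 0.065851·11.3) / 0.009141 = -0.089579/0.009141 ≈ -9.8.

μ₀ = -9.8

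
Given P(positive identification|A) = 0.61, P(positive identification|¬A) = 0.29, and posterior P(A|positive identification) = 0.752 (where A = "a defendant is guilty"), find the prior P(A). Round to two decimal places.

P(A) = 0.59

In odds form, posterior odds = prior odds × likelihood ratio, so prior odds = posterior odds ÷ LR.
Posterior odds = 0.752/(1−0.752) = 3.0323. LR = 0.61/0.29 = 2.1034.
Prior odds = 3.0323/2.1034 = 1.4416, so P(A) = 1.4416/(1+1.4416) ≈ 0.59.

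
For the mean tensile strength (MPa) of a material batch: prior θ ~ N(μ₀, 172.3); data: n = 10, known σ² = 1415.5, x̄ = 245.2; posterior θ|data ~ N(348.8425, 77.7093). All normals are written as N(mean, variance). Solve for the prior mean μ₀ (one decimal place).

With known observation variance, the Normal–Normal posterior has precision τ_n = τ₀ + n/σ² and mean μ_n = (τ₀μ₀ + (n/σ²)x̄)/τ_n.
Here τ₀ = 1/172.3 = 0.005804 and τ_data = 10/1415.5 = 0.007065, so τ_n = 0.012869.
Rearranging for μ₀: μ₀ = (μ_n·τ_n − τ_data·x̄)/τ₀ = (348.8425·0.012869 − 0.007065·245.2) / 0.005804 = 2.756916/0.005804 ≈ 475.0.

μ₀ = 475.0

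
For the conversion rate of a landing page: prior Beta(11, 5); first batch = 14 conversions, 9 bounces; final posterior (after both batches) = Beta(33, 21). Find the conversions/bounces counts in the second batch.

Because Beta–binomial updating is additive in the counts, the combined data contributed (α_post−α_prior, β_post−β_prior) successes and failures.
Total across both batches: 33−11=22 conversions, 21−5=16 bounces.
Subtract the first batch: 22−14=8 conversions and 16−9=7 bounces.

8 conversions and 7 bounces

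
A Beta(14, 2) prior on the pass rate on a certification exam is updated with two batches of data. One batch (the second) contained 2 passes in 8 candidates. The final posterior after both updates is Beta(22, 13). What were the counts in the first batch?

Sequential conjugate updates are equivalent to a single update on the pooled data, so total successes = posterior α − prior α and total failures = posterior β − prior β.
Total across both batches: 22−14=8 passes, 13−2=11 failures.
Subtract the second batch: 8−2=6 passes and 11−6=5 failures.

6 passes and 5 failures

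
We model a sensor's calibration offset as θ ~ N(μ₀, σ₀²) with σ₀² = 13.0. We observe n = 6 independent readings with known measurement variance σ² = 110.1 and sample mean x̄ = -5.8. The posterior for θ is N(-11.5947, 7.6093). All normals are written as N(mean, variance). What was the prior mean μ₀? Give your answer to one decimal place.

The posterior mean is a precision-weighted average: μ_n = (τ₀μ₀ + τ_data·x̄)/(τ₀+τ_data), with τ₀=1/σ₀² and τ_data=n/σ².
Here τ₀ = 1/13.0 = 0.076923 and τ_data = 6/110.1 = 0.054496, so τ_n = 0.131419.
Rearranging for μ₀: μ₀ = (μ_n·τ_n − τ_data·x̄)/τ₀ = (-11.5947·0.131419 − 0.054496·-5.8) / 0.076923 = -1.207687/0.076923 ≈ -15.7.

μ₀ = -15.7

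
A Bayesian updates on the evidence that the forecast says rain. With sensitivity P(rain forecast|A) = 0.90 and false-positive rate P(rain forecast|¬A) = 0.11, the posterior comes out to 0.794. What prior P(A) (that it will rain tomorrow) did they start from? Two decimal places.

P(A) = 0.32

In odds form, posterior odds = prior odds × likelihood ratio, so prior odds = posterior odds ÷ LR.
Posterior odds = 0.794/(1−0.794) = 3.8544. LR = 0.90/0.11 = 8.1818.
Prior odds = 3.8544/8.1818 = 0.4711, so P(A) = 0.4711/(1+0.4711) ≈ 0.32.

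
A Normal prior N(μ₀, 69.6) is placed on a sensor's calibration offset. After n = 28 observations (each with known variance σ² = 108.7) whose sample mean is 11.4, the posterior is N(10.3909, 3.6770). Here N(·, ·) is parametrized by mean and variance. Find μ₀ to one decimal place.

The posterior mean is a precision-weighted average: μ_n = (τ₀μ₀ + τ_data·x̄)/(τ₀+τ_data), with τ₀=1/σ₀² and τ_data=n/σ².
Here τ₀ = 1/69.6 = 0.014368 and τ_data = 28/108.7 = 0.257590, so τ_n = 0.271958.
Rearranging for μ₀: μ₀ = (μ_n·τ_n − τ_data·x̄)/τ₀ = (10.3909·0.271958 − 0.257590·11.4) / 0.014368 = -0.110638/0.014368 ≈ -7.7.

μ₀ = -7.7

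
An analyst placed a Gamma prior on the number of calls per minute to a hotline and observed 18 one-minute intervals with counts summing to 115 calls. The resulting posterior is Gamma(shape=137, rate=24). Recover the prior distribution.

Gamma(shape=22, rate=6)

A Gamma(α, β) prior (rate parametrization) on a Poisson rate with n observations summing to S gives posterior Gamma(α+S, β+n).
So α = 137 − 115 = 22 and β = 24 − 18 = 6.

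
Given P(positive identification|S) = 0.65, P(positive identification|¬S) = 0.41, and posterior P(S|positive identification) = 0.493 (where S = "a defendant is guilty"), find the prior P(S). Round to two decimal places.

In odds form, posterior odds = prior odds × likelihood ratio, so prior odds = posterior odds ÷ LR.
Posterior odds = 0.493/(1−0.493) = 0.9724. LR = 0.65/0.41 = 1.5854.
Prior odds = 0.9724/1.5854 = 0.6133, so P(S) = 0.6133/(1+0.6133) ≈ 0.38.

P(S) = 0.38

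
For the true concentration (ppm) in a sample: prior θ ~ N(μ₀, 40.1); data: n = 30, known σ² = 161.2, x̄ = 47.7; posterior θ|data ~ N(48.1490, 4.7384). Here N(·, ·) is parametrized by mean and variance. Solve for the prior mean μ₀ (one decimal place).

The posterior mean is a precision-weighted average: μ_n = (τ₀μ₀ + τ_data·x̄)/(τ₀+τ_data), with τ₀=1/σ₀² and τ_data=n/σ².
Here τ₀ = 1/40.1 = 0.024938 and τ_data = 30/161.2 = 0.186104, so τ_n = 0.211042.
Rearranging for μ₀: μ₀ = (μ_n·τ_n − τ_data·x̄)/τ₀ = (48.1490·0.211042 − 0.186104·47.7) / 0.024938 = 1.284300/0.024938 ≈ 51.5.

μ₀ = 51.5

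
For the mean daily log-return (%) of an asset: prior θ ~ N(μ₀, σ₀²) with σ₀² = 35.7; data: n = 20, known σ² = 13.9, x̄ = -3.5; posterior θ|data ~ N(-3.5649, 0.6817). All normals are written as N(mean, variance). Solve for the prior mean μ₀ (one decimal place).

μ₀ = -6.9

The posterior mean is a precision-weighted average: μ_n = (τ₀μ₀ + τ_data·x̄)/(τ₀+τ_data), with τ₀=1/σ₀² and τ_data=n/σ².
Here τ₀ = 1/35.7 = 0.028011 and τ_data = 20/13.9 = 1.438849, so τ_n = 1.466860.
Rearranging for μ₀: μ₀ = (μ_n·τ_n − τ_data·x̄)/τ₀ = (-3.5649·1.466860 − 1.438849·-3.5) / 0.028011 = -0.193238/0.028011 ≈ -6.9.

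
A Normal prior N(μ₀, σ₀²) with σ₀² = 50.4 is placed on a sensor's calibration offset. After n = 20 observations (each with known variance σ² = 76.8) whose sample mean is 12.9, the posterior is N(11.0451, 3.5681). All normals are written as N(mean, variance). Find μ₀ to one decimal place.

μ₀ = -13.3

The posterior mean is a precision-weighted average: μ_n = (τ₀μ₀ + τ_data·x̄)/(τ₀+τ_data), with τ₀=1/σ₀² and τ_data=n/σ².
Here τ₀ = 1/50.4 = 0.019841 and τ_data = 20/76.8 = 0.260417, so τ_n = 0.280258.
Rearranging for μ₀: μ₀ = (μ_n·τ_n − τ_data·x̄)/τ₀ = (11.0451·0.280258 − 0.260417·12.9) / 0.019841 = -0.263902/0.019841 ≈ -13.3.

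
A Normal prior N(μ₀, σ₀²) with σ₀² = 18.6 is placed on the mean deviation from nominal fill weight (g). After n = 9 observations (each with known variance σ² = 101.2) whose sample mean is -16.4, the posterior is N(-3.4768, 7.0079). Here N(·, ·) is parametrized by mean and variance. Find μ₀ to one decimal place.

μ₀ = 17.9

The posterior mean is a precision-weighted average: μ_n = (τ₀μ₀ + τ_data·x̄)/(τ₀+τ_data), with τ₀=1/σ₀² and τ_data=n/σ².
Here τ₀ = 1/18.6 = 0.053763 and τ_data = 9/101.2 = 0.088933, so τ_n = 0.142696.
Rearranging for μ₀: μ₀ = (μ_n·τ_n − τ_data·x̄)/τ₀ = (-3.4768·0.142696 − 0.088933·-16.4) / 0.053763 = 0.962376/0.053763 ≈ 17.9.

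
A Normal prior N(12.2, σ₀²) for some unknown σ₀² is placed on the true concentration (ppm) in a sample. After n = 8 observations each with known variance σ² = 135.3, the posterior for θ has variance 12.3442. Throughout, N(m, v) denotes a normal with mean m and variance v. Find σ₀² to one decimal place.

For the Normal–Normal model with known σ², precisions add: τ_n = τ₀ + n/σ².
So 1/σ₀² = 1/12.3442 − 8/135.3 = 0.081010 − 0.059128 = 0.021882.
Hence σ₀² = 1/0.021882 ≈ 45.7.

σ₀² = 45.7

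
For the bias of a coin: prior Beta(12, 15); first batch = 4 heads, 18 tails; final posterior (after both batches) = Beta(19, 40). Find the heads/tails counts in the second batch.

3 heads and 7 tails

Sequential conjugate updates are equivalent to a single update on the pooled data, so total successes = posterior α − prior α and total failures = posterior β − prior β.
Total across both batches: 19−12=7 heads, 40−15=25 tails.
Subtract the first batch: 7−4=3 heads and 25−18=7 tails.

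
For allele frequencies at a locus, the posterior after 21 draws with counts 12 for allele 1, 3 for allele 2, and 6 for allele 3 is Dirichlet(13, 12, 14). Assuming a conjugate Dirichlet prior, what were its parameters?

For a Dirichlet(α) prior with multinomial counts c, the posterior is Dirichlet(α + c) componentwise.
Subtract each count from the matching posterior parameter: 13−12=1, 12−3=9, 14−6=8.

Dirichlet(1, 9, 8)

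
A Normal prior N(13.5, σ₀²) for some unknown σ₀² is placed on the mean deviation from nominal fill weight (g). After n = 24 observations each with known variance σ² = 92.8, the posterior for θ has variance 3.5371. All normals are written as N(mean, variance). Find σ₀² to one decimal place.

σ₀² = 41.5

For the Normal–Normal model with known σ², precisions add: τ_n = τ₀ + n/σ².
So 1/σ₀² = 1/3.5371 − 24/92.8 = 0.282717 − 0.258621 = 0.024096.
Hence σ₀² = 1/0.024096 ≈ 41.5.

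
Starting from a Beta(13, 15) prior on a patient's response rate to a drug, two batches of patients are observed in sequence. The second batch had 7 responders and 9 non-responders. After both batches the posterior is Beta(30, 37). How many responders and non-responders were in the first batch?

Because Beta–binomial updating is additive in the counts, the combined data contributed (α_post−α_prior, β_post−β_prior) successes and failures.
Total across both batches: 30−13=17 responders, 37−15=22 non-responders.
Subtract the second batch: 17−7=10 responders and 22−9=13 non-responders.

10 responders and 13 non-responders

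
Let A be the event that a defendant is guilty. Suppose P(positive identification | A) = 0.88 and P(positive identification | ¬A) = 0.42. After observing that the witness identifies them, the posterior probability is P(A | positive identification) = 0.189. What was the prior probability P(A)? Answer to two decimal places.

In odds form, posterior odds = prior odds × likelihood ratio, so prior odds = posterior odds ÷ LR.
Posterior odds = 0.189/(1−0.189) = 0.2330. LR = 0.88/0.42 = 2.0952.
Prior odds = 0.2330/2.0952 = 0.1112, so P(A) = 0.1112/(1+0.1112) ≈ 0.10.

P(A) = 0.10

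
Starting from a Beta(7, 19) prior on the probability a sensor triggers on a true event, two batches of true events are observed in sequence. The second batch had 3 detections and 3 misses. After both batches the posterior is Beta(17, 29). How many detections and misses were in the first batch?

Sequential conjugate updates are equivalent to a single update on the pooled data, so total successes = posterior α − prior α and total failures = posterior β − prior β.
Total across both batches: 17−7=10 detections, 29−19=10 misses.
Subtract the second batch: 10−3=7 detections and 10−3=7 misses.

7 detections and 7 misses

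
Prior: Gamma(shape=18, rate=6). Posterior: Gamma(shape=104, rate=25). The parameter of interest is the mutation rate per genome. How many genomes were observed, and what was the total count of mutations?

n = 19 genomes with total 86 mutations

A Gamma(α, β) prior (rate parametrization) on a Poisson rate with n observations summing to S gives posterior Gamma(α+S, β+n).
Matching: Σxᵢ = 104 − 18 = 86 and n = 25 − 6 = 19.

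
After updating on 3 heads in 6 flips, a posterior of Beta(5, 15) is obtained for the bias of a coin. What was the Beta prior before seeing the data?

A Beta(a, b) prior with s successes and f failures in binomial data gives a Beta(a+s, b+f) posterior.
Subtract the data counts: 5−3=2, 15−3=12.

Beta(2, 12)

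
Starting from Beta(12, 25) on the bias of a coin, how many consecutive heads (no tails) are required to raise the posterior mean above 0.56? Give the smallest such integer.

k = 20

After k heads and 0 tails the posterior is Beta(12+k, 25), with mean (12+k)/(12+25+k).
Set (12+k)/(37+k) > 0.56 and solve: k > (0.56·37 − 12)/(1 − 0.56) = 19.818.
The smallest integer exceeding 19.818 is 20, and checking k=20: (32)/(57) = 0.5614 > 0.56.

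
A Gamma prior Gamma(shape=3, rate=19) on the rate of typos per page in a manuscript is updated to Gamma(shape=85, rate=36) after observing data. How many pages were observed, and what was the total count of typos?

Gamma–Poisson conjugacy: posterior shape = α + Σxᵢ, posterior rate = β + n.
Matching: Σxᵢ = 85 − 3 = 82 and n = 36 − 19 = 17.

n = 17 pages with total 82 typos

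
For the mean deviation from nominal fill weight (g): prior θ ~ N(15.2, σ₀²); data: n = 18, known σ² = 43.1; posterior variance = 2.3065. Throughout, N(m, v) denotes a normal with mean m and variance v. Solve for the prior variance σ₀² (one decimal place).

σ₀² = 62.8

Posterior precision equals prior precision plus data precision: 1/σ_n² = 1/σ₀² + n/σ².
So 1/σ₀² = 1/2.3065 − 18/43.1 = 0.433557 − 0.417633 = 0.015924.
Hence σ₀² = 1/0.015924 ≈ 62.8.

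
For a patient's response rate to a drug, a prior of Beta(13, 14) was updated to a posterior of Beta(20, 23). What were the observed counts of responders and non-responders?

Under Beta–binomial conjugacy the posterior parameters are (α+s, β+f).
So s = 20 − 13 = 7 and f = 23 − 14 = 9.

7 responders and 9 non-responders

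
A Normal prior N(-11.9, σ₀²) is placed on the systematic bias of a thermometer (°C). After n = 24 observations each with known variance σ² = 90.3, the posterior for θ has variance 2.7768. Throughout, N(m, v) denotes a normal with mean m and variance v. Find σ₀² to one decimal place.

σ₀² = 10.6

For the Normal–Normal model with known σ², precisions add: τ_n = τ₀ + n/σ².
So 1/σ₀² = 1/2.7768 − 24/90.3 = 0.360127 − 0.265781 = 0.094346.
Hence σ₀² = 1/0.094346 ≈ 10.6.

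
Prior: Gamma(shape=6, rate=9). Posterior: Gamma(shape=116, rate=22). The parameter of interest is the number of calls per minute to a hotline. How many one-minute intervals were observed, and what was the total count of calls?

Gamma–Poisson conjugacy: posterior shape = α + Σxᵢ, posterior rate = β + n.
Matching: Σxᵢ = 116 − 6 = 110 and n = 22 − 9 = 13.

n = 13 one-minute intervals with total 110 calls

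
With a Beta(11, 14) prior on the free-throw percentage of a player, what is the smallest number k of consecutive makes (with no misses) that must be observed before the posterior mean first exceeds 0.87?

After k makes and 0 misses the posterior is Beta(11+k, 14), with mean (11+k)/(11+14+k).
Set (11+k)/(25+k) > 0.87 and solve: k > (0.87·25 − 11)/(1 − 0.87) = 82.692.
The smallest integer exceeding 82.692 is 83.

k = 83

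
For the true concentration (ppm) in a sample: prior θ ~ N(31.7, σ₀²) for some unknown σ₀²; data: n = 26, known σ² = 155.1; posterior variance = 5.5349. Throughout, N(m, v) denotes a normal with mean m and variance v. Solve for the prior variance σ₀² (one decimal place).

σ₀² = 76.7

Posterior precision equals prior precision plus data precision: 1/σ_n² = 1/σ₀² + n/σ².
So 1/σ₀² = 1/5.5349 − 26/155.1 = 0.180672 − 0.167634 = 0.013038.
Hence σ₀² = 1/0.013038 ≈ 76.7.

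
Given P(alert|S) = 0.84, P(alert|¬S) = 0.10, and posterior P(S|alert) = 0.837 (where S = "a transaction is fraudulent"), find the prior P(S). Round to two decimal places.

Bayes' rule in odds form gives O(S|E) = O(S)·[P(E|S)/P(E|¬S)], hence O(S) = O(S|E)/LR.
Posterior odds = 0.837/(1−0.837) = 5.1350. LR = 0.84/0.10 = 8.4000.
Prior odds = 5.1350/8.4000 = 0.6113, so P(S) = 0.6113/(1+0.6113) ≈ 0.38.

P(S) = 0.38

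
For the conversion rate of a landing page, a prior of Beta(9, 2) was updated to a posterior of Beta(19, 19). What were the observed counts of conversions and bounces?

Under Beta–binomial conjugacy the posterior parameters are (α+s, β+f).
Match parameters: s=19−9=10, f=19−2=17.

10 conversions and 17 bounces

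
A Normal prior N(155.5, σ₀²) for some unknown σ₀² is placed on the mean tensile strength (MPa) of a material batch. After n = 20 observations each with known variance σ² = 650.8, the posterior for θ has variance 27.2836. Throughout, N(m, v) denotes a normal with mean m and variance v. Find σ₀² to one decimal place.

σ₀² = 168.9

Posterior precision equals prior precision plus data precision: 1/σ_n² = 1/σ₀² + n/σ².
So 1/σ₀² = 1/27.2836 − 20/650.8 = 0.036652 − 0.030731 = 0.005921.
Hence σ₀² = 1/0.005921 ≈ 168.9.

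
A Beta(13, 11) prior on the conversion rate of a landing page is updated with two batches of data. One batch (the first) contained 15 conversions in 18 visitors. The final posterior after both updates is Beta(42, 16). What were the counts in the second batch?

Because Beta–binomial updating is additive in the counts, the combined data contributed (α_post−α_prior, β_post−β_prior) successes and failures.
Total across both batches: 42−13=29 conversions, 16−11=5 bounces.
Subtract the first batch: 29−15=14 conversions and 5−3=2 bounces.

14 conversions and 2 bounces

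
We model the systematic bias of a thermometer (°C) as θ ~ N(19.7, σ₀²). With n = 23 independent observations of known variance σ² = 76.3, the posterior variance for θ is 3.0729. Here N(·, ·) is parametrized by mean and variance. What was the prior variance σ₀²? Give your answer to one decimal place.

Posterior precision equals prior precision plus data precision: 1/σ_n² = 1/σ₀² + n/σ².
So 1/σ₀² = 1/3.0729 − 23/76.3 = 0.325425 − 0.301442 = 0.023983.
Hence σ₀² = 1/0.023983 ≈ 41.7.

σ₀² = 41.7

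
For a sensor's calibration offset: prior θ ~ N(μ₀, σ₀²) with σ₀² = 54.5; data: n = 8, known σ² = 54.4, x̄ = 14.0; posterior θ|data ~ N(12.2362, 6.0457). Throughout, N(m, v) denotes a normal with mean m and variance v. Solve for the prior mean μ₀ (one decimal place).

μ₀ = -1.9

The posterior mean is a precision-weighted average: μ_n = (τ₀μ₀ + τ_data·x̄)/(τ₀+τ_data), with τ₀=1/σ₀² and τ_data=n/σ².
Here τ₀ = 1/54.5 = 0.018349 and τ_data = 8/54.4 = 0.147059, so τ_n = 0.165408.
Rearranging for μ₀: μ₀ = (μ_n·τ_n − τ_data·x̄)/τ₀ = (12.2362·0.165408 − 0.147059·14.0) / 0.018349 = -0.034861/0.018349 ≈ -1.9.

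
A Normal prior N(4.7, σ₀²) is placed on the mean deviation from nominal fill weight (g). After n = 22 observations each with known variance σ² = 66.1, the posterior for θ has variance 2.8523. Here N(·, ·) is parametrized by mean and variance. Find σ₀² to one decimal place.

σ₀² = 56.3

For the Normal–Normal model with known σ², precisions add: τ_n = τ₀ + n/σ².
So 1/σ₀² = 1/2.8523 − 22/66.1 = 0.350594 − 0.332829 = 0.017765.
Hence σ₀² = 1/0.017765 ≈ 56.3.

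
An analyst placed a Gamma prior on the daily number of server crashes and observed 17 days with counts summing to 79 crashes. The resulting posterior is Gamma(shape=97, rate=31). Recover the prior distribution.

A Gamma(α, β) prior (rate parametrization) on a Poisson rate with n observations summing to S gives posterior Gamma(α+S, β+n).
So α = 97 − 79 = 18 and β = 31 − 17 = 14.

Gamma(shape=18, rate=14)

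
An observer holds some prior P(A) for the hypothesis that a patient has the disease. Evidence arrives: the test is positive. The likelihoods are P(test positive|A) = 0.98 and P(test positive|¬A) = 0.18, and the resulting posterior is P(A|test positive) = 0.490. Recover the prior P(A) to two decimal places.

P(A) = 0.15

In odds form, posterior odds = prior odds × likelihood ratio, so prior odds = posterior odds ÷ LR.
Posterior odds = 0.490/(1−0.490) = 0.9608. LR = 0.98/0.18 = 5.4444.
Prior odds = 0.9608/5.4444 = 0.1765, so P(A) = 0.1765/(1+0.1765) ≈ 0.15.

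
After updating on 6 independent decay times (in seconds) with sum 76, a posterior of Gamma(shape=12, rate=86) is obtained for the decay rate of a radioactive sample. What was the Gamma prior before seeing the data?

For an exponential likelihood with a Gamma(α, β) prior on the rate, n observations with total T give posterior Gamma(α+n, β+T).
So α = 12 − 6 = 6 and β = 86 − 76 = 10.

Gamma(shape=6, rate=10)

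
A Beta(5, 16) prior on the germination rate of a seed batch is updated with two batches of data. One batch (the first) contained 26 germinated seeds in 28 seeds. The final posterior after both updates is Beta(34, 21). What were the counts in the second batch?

Because Beta–binomial updating is additive in the counts, the combined data contributed (α_post−α_prior, β_post−β_prior) successes and failures.
Total across both batches: 34−5=29 germinated seeds, 21−16=5 non-germinating seeds.
Subtract the first batch: 29−26=3 germinated seeds and 5−2=3 non-germinating seeds.

3 germinated seeds and 3 non-germinating seeds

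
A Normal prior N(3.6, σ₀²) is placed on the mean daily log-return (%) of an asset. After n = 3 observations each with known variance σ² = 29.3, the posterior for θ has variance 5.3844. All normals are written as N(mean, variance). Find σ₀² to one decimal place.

σ₀² = 12.0

Posterior precision equals prior precision plus data precision: 1/σ_n² = 1/σ₀² + n/σ².
So 1/σ₀² = 1/5.3844 − 3/29.3 = 0.185722 − 0.102389 = 0.083333.
Hence σ₀² = 1/0.083333 ≈ 12.0.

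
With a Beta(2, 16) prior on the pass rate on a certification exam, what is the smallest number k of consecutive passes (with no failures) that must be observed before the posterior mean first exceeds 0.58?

k = 21

After k passes and 0 failures the posterior is Beta(2+k, 16), with mean (2+k)/(2+16+k).
Set (2+k)/(18+k) > 0.58 and solve: k > (0.58·18 − 2)/(1 − 0.58) = 20.095.
The smallest integer exceeding 20.095 is 21, and checking k=21: (23)/(39) = 0.5897 > 0.58.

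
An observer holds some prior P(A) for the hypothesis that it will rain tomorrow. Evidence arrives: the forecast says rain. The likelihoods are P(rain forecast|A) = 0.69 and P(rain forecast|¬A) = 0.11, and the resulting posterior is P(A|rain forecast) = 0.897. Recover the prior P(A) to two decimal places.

P(A) = 0.58

In odds form, posterior odds = prior odds × likelihood ratio, so prior odds = posterior odds ÷ LR.
Posterior odds = 0.897/(1−0.897) = 8.7087. LR = 0.69/0.11 = 6.2727.
Prior odds = 8.7087/6.2727 = 1.3883, so P(A) = 1.3883/(1+1.3883) ≈ 0.58.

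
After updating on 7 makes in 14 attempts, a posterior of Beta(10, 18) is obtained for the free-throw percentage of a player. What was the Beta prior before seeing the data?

A Beta(a, b) prior with s successes and f failures in binomial data gives a Beta(a+s, b+f) posterior.
Subtract the data counts: 10−7=3, 18−7=11.

Beta(3, 11)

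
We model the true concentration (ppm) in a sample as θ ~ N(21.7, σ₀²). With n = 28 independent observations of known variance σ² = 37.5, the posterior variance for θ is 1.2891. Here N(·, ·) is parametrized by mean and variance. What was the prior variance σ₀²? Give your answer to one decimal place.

Posterior precision equals prior precision plus data precision: 1/σ_n² = 1/σ₀² + n/σ².
So 1/σ₀² = 1/1.2891 − 28/37.5 = 0.775735 − 0.746667 = 0.029068.
Hence σ₀² = 1/0.029068 ≈ 34.4.

σ₀² = 34.4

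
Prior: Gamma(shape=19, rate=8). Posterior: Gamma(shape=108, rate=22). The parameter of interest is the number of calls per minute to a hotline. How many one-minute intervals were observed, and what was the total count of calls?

n = 14 one-minute intervals with total 89 calls

A Gamma(α, β) prior (rate parametrization) on a Poisson rate with n observations summing to S gives posterior Gamma(α+S, β+n).
Matching: Σxᵢ = 108 − 19 = 89 and n = 22 − 8 = 14.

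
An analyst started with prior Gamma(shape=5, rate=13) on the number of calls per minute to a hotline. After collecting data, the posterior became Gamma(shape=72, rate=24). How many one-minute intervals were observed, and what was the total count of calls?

A Gamma(α, β) prior (rate parametrization) on a Poisson rate with n observations summing to S gives posterior Gamma(α+S, β+n).
Matching: Σxᵢ = 72 − 5 = 67 and n = 24 − 13 = 11.

n = 11 one-minute intervals with total 67 calls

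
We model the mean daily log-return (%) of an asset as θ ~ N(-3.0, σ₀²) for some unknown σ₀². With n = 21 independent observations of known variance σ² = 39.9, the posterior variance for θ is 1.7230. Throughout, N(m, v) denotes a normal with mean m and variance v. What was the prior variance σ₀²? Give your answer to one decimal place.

Posterior precision equals prior precision plus data precision: 1/σ_n² = 1/σ₀² + n/σ².
So 1/σ₀² = 1/1.7230 − 21/39.9 = 0.580383 − 0.526316 = 0.054067.
Hence σ₀² = 1/0.054067 ≈ 18.5.

σ₀² = 18.5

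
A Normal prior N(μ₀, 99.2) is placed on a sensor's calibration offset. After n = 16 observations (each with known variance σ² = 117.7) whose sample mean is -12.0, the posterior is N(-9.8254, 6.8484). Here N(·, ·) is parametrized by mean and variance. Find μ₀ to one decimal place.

μ₀ = 19.5

The posterior mean is a precision-weighted average: μ_n = (τ₀μ₀ + τ_data·x̄)/(τ₀+τ_data), with τ₀=1/σ₀² and τ_data=n/σ².
Here τ₀ = 1/99.2 = 0.010081 and τ_data = 16/117.7 = 0.135939, so τ_n = 0.146020.
Rearranging for μ₀: μ₀ = (μ_n·τ_n − τ_data·x̄)/τ₀ = (-9.8254·0.146020 − 0.135939·-12.0) / 0.010081 = 0.196563/0.010081 ≈ 19.5.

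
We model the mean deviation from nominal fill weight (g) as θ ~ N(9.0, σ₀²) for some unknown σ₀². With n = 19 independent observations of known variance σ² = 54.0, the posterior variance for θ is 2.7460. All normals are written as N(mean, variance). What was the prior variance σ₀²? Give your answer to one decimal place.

For the Normal–Normal model with known σ², precisions add: τ_n = τ₀ + n/σ².
So 1/σ₀² = 1/2.7460 − 19/54.0 = 0.364166 − 0.351852 = 0.012314.
Hence σ₀² = 1/0.012314 ≈ 81.2.

σ₀² = 81.2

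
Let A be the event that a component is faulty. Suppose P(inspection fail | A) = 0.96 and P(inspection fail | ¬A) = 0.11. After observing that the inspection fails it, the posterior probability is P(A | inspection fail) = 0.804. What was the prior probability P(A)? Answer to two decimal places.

P(A) = 0.32

In odds form, posterior odds = prior odds × likelihood ratio, so prior odds = posterior odds ÷ LR.
Posterior odds = 0.804/(1−0.804) = 4.1020. LR = 0.96/0.11 = 8.7273.
Prior odds = 4.1020/8.7273 = 0.4700, so P(A) = 0.4700/(1+0.4700) ≈ 0.32.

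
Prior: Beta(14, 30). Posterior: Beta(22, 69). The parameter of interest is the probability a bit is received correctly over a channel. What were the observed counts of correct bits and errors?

A Beta(a, b) prior with s successes and f failures in binomial data gives a Beta(a+s, b+f) posterior.
Match parameters: s=22−14=8, f=69−30=39.

8 correct bits and 39 errors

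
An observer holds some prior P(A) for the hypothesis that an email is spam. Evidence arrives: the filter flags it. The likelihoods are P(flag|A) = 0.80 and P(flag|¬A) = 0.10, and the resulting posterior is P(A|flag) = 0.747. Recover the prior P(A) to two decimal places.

P(A) = 0.27

In odds form, posterior odds = prior odds × likelihood ratio, so prior odds = posterior odds ÷ LR.
Posterior odds = 0.747/(1−0.747) = 2.9526. LR = 0.80/0.10 = 8.0000.
Prior odds = 2.9526/8.0000 = 0.3691, so P(A) = 0.3691/(1+0.3691) ≈ 0.27.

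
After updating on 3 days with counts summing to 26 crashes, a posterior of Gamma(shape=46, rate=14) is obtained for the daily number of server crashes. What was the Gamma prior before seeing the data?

A Gamma(α, β) prior (rate parametrization) on a Poisson rate with n observations summing to S gives posterior Gamma(α+S, β+n).
So α = 46 − 26 = 20 and β = 14 − 3 = 11.

Gamma(shape=20, rate=11)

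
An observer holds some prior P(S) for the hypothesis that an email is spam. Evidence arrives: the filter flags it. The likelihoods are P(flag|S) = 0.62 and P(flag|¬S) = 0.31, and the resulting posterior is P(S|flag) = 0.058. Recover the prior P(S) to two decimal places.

In odds form, posterior odds = prior odds × likelihood ratio, so prior odds = posterior odds ÷ LR.
Posterior odds = 0.058/(1−0.058) = 0.0616. LR = 0.62/0.31 = 2.0000.
Prior odds = 0.0616/2.0000 = 0.0308, so P(S) = 0.0308/(1+0.0308) ≈ 0.03.

P(S) = 0.03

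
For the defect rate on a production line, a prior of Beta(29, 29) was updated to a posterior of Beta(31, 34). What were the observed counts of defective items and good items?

2 defective items and 5 good items

Under Beta–binomial conjugacy the posterior parameters are (a+s, b+f).
Match parameters: s=31−29=2, f=34−29=5.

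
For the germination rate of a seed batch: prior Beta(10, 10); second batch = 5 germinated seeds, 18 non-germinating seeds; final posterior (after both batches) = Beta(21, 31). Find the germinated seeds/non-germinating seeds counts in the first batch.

6 germinated seeds and 3 non-germinating seeds

Because Beta–binomial updating is additive in the counts, the combined data contributed (α_post−α_prior, β_post−β_prior) successes and failures.
Total across both batches: 21−10=11 germinated seeds, 31−10=21 non-germinating seeds.
Subtract the second batch: 11−5=6 germinated seeds and 21−18=3 non-germinating seeds.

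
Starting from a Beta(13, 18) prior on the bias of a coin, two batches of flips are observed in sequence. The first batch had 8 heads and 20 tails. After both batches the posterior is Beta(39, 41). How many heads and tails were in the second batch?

Because Beta–binomial updating is additive in the counts, the combined data contributed (α_post−α_prior, β_post−β_prior) successes and failures.
Total across both batches: 39−13=26 heads, 41−18=23 tails.
Subtract the first batch: 26−8=18 heads and 23−20=3 tails.

18 heads and 3 tails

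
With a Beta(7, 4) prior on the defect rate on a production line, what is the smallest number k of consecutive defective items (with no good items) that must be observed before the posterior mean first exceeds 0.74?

After k defective items and 0 good items the posterior is Beta(7+k, 4), with mean (7+k)/(7+4+k).
Set (7+k)/(11+k) > 0.74 and solve: k > (0.74·11 − 7)/(1 − 0.74) = 4.385.
The smallest integer exceeding 4.385 is 5, and checking k=5: (12)/(16) = 0.7500 > 0.74.

k = 5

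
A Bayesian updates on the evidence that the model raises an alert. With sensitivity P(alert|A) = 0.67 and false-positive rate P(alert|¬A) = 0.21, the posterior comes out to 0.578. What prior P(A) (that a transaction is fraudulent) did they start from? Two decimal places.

In odds form, posterior odds = prior odds × likelihood ratio, so prior odds = posterior odds ÷ LR.
Posterior odds = 0.578/(1−0.578) = 1.3697. LR = 0.67/0.21 = 3.1905.
Prior odds = 1.3697/3.1905 = 0.4293, so P(A) = 0.4293/(1+0.4293) ≈ 0.30.

P(A) = 0.30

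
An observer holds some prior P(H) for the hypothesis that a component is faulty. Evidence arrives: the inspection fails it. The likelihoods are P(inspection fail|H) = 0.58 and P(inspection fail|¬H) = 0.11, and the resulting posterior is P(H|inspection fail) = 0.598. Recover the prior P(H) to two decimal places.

P(H) = 0.22

Bayes' rule in odds form gives O(H|E) = O(H)·[P(E|H)/P(E|¬H)], hence O(H) = O(H|E)/LR.
Posterior odds = 0.598/(1−0.598) = 1.4876. LR = 0.58/0.11 = 5.2727.
Prior odds = 1.4876/5.2727 = 0.2821, so P(H) = 0.2821/(1+0.2821) ≈ 0.22.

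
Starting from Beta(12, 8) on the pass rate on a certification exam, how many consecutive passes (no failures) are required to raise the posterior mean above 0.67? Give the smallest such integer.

After k passes and 0 failures the posterior is Beta(12+k, 8), with mean (12+k)/(12+8+k).
Set (12+k)/(20+k) > 0.67 and solve: k > (0.67·20 − 12)/(1 − 0.67) = 4.242.
The smallest integer exceeding 4.242 is 5, and checking k=5: (17)/(25) = 0.6800 > 0.67.

k = 5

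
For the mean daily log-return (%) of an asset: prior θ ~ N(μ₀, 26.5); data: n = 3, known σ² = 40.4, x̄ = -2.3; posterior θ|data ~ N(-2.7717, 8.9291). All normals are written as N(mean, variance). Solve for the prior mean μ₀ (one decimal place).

With known observation variance, the Normal–Normal posterior has precision τ_n = τ₀ + n/σ² and mean μ_n = (τ₀μ₀ + (n/σ²)x̄)/τ_n.
Here τ₀ = 1/26.5 = 0.037736 and τ_data = 3/40.4 = 0.074257, so τ_n = 0.111993.
Rearranging for μ₀: μ₀ = (μ_n·τ_n − τ_data·x̄)/τ₀ = (-2.7717·0.111993 − 0.074257·-2.3) / 0.037736 = -0.139620/0.037736 ≈ -3.7.

μ₀ = -3.7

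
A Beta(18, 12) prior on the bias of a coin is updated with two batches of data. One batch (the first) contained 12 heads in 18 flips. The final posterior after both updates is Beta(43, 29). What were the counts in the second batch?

13 heads and 11 tails

Sequential conjugate updates are equivalent to a single update on the pooled data, so total successes = posterior α − prior α and total failures = posterior β − prior β.
Total across both batches: 43−18=25 heads, 29−12=17 tails.
Subtract the first batch: 25−12=13 heads and 17−6=11 tails.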